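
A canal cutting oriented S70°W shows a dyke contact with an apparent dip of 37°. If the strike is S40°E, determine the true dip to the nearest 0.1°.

38.7°

β = acute angle between strike S40°E and section S70°W = 70°.
tan(true dip) = tan 37° / sin 70° = 0.8019
δ = arctan(0.8019) = 38.73°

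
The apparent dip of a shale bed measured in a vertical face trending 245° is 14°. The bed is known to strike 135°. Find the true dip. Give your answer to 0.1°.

14.9°

β = acute angle between strike 135° and section 245° = 70°.
tan δ = tan α / sin β = tan 14° / sin 70° = 0.2493 / 0.9397 = 0.2653
true dip = arctan 0.2653 = 14.86°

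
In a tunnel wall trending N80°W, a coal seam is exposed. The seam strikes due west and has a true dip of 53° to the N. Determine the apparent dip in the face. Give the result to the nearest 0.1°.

The strike is due west and the section trends N80°W; the acute angle between them is β = 10°.
tan α = tan 53° × sin 10° = 1.3270 × 0.1736 = 0.2304
apparent dip = arctan 0.2304 = 12.98°

13.0°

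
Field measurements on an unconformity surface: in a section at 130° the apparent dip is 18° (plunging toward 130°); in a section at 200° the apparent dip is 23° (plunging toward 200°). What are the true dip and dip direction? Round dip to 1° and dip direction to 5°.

true dip 25°, dip direction 175°

Each apparent-dip line lies in the plane. As unit vectors (x east, y north, z up), v₁ plunges 18°→130° and v₂ plunges 23°→200°.
The plane normal is n = v₁ × v₂ ∝ (0.028, -0.382, 0.823).
Dip δ = arctan(|n_h|/n_z) = arctan(0.383/0.823) = 25.0°.
The horizontal component of n points toward azimuth atan2(n_x, n_y) = 176°, the dip direction.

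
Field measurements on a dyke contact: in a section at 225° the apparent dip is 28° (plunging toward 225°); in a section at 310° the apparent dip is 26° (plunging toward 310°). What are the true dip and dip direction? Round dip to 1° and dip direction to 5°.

Each apparent-dip line lies in the plane. As unit vectors (x east, y north, z up), v₁ plunges 28°→225° and v₂ plunges 26°→310°.
The plane normal is n = v₁ × v₂ ∝ (-0.545, -0.050, 0.791).
True dip = arccos(n_z / |n|) = arccos(0.8223) = 34.7°.
Dip direction = azimuth of (n_x, n_y) = atan2(-0.545, -0.050) = 265°.

true dip 35°, dip direction 265°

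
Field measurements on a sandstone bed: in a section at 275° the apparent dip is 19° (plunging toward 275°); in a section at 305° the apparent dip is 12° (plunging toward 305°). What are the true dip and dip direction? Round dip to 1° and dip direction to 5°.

true dip 21°, dip direction 250°

The two traces are lines in the plane: v₁ = (sin 275°·cos 19°, cos 275°·cos 19°, −sin 19°), v₂ = (sin 305°·cos 12°, cos 305°·cos 12°, −sin 12°).
Cross product v₁ × v₂ gives the pole to the plane: n ∝ (-0.166, -0.065, 0.462).
Dip δ = arctan(|n_h|/n_z) = arctan(0.178/0.462) = 21.0°.
The horizontal component of n points toward azimuth atan2(n_x, n_y) = 249°, the dip direction.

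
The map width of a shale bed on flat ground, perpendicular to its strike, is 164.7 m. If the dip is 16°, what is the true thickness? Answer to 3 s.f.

True thickness t = w · sin(dip) = 164.7 × sin 16°
t = 164.7 × 0.2756 = 45.397 m

45.4 m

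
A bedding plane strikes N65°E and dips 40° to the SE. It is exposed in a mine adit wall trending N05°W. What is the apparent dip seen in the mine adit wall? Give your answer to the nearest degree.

38°

The section lies 70° from the strike.
tan α = tan 40° × sin 70° = 0.8391 × 0.9397 = 0.7885
apparent dip = arctan 0.7885 = 38.26°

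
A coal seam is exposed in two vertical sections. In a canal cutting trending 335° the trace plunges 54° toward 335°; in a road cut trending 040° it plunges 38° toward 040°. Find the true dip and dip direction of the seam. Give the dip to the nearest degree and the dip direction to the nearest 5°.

Represent each trace as a vector plunging at its apparent dip toward its trend (east-north-up frame): v₁ = (-0.248, 0.533, -0.809), v₂ = (0.507, 0.604, -0.616).
The plane normal is n = v₁ × v₂ ∝ (-0.160, 0.563, 0.420).
tan δ = √(n_x²+n_y²)/n_z = 0.585/0.420, so δ = 54.3°.
Dip direction = atan2(-0.160, 0.563) = 344° (azimuth of n's horizontal projection).

true dip 54°, dip direction 345°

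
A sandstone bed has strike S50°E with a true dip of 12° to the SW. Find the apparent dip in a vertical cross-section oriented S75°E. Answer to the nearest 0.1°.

5.1°

The strike is S50°E and the section trends S75°E; the acute angle between them is β = 25°.
tan(apparent dip) = tan 12° · sin 25° = 0.0898
α = arctan(0.0898) = 5.13°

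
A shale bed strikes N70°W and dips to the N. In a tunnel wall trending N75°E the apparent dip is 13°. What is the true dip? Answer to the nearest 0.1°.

β = acute angle between strike N70°W and section N75°E = 35°.
tan δ = tan α / sin β = tan 13° / sin 35° = 0.2309 / 0.5736 = 0.4025
δ = arctan(0.4025) = 21.93°

21.9°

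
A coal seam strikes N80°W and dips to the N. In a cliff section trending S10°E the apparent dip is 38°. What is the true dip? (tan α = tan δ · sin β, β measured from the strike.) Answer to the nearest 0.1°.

β = acute angle between strike N80°W and section S10°E = 70°.
tan(true dip) = tan 38° / sin 70° = 0.8314
true dip = arctan 0.8314 = 39.74°

39.7°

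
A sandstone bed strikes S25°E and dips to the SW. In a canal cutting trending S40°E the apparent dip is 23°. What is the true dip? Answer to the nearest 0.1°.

β = acute angle between strike S25°E and section S40°E = 15°.
tan(true dip) = tan 23° / sin 15° = 1.6400
δ = arctan(1.6400) = 58.63°

58.6°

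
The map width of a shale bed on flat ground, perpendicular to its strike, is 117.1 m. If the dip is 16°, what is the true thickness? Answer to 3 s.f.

32.3 m

True thickness t = w · sin(dip) = 117.1 × sin 16°
t = 117.1 × 0.2756 = 32.277 m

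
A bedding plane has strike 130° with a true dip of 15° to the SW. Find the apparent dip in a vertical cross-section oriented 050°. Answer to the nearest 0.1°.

14.8°

The section lies 80° from the strike.
tan α = tan 15° × sin 80° = 0.2679 × 0.9848 = 0.2639
apparent dip = arctan 0.2639 = 14.78°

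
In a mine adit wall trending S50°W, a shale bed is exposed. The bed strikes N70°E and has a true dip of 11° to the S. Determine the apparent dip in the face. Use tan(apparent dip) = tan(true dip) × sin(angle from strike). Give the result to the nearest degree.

The section lies 20° from the strike.
tan(apparent dip) = tan 11° · sin 20° = 0.0665
α = arctan(0.0665) = 3.80°

4°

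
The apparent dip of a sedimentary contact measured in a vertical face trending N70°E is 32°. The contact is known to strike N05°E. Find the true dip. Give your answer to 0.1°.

The section is 65° from the strike.
tan(true dip) = tan 32° / sin 65° = 0.6895
δ = arctan(0.6895) = 34.58°

34.6°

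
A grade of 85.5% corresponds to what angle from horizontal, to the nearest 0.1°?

tan θ = 85.5/100 = 0.8550
θ = arctan(0.8550) = 40.53°

40.5°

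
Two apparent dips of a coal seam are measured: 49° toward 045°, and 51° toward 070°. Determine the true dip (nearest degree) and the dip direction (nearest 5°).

The two traces are lines in the plane: v₁ = (sin 45°·cos 49°, cos 45°·cos 49°, −sin 49°), v₂ = (sin 70°·cos 51°, cos 70°·cos 51°, −sin 51°).
n = v₁ × v₂ = (0.198, 0.086, 0.174) (taken with n_z > 0).
True dip = arccos(n_z / |n|) = arccos(0.6286) = 51.0°.
Dip direction = azimuth of (n_x, n_y) = atan2(0.198, 0.086) = 67°.

true dip 51°, dip direction 065°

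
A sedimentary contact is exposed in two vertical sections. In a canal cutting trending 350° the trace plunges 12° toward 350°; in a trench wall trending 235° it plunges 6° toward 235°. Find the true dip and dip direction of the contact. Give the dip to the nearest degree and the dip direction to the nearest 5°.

Represent each trace as a vector plunging at its apparent dip toward its trend (east-north-up frame): v₁ = (-0.170, 0.963, -0.208), v₂ = (-0.815, -0.570, -0.105).
n = v₁ × v₂ = (-0.219, 0.152, 0.882) (taken with n_z > 0).
True dip = arccos(n_z / |n|) = arccos(0.9572) = 16.8°.
The horizontal component of n points toward azimuth atan2(n_x, n_y) = 305°, the dip direction.

true dip 17°, dip direction 305°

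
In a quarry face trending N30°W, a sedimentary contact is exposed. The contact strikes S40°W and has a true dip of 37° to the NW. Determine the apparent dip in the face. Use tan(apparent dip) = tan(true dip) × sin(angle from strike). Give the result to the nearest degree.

Angle between strike (S40°W) and section (N30°W): β = 70°.
tan α = tan 37° × sin 70° = 0.7536 × 0.9397 = 0.7081
α = arctan(0.7081) = 35.30°

35°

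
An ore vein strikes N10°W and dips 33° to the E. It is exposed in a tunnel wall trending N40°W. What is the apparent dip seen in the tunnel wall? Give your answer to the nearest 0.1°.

The section lies 30° from the strike.
tan(apparent dip) = tan 33° · sin 30° = 0.3247
α = arctan(0.3247) = 17.99°

18.0°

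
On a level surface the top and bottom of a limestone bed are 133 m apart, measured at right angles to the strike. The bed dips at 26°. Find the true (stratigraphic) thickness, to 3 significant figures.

58.3 m

True thickness t = w · sin(dip) = 133 × sin 26°
t = 133 × 0.4384 = 58.303 m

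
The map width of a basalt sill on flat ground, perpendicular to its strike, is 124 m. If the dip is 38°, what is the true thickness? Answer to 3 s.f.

76.3 m

True thickness t = w · sin(dip) = 124 × sin 38°
t = 124 × 0.6157 = 76.342 m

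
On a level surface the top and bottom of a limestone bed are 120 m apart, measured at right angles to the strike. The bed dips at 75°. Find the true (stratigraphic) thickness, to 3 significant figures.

116 m

True thickness t = w · sin(dip) = 120 × sin 75°
t = 120 × 0.9659 = 115.911 m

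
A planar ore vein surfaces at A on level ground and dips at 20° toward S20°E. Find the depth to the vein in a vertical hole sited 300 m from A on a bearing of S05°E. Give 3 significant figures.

105 m

The hole lies 15° from the dip direction, so the down-dip offset is 300 × cos 15° = 289.78 m.
Depth = down-dip offset × tan(dip) = 289.78 × tan 20° = 289.78 × 0.3640
Depth = 105.47 m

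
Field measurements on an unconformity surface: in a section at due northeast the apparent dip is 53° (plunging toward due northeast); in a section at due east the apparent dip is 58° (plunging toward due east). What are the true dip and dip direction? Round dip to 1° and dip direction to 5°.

The two traces are lines in the plane: v₁ = (sin 45°·cos 53°, cos 45°·cos 53°, −sin 53°), v₂ = (sin 90°·cos 58°, cos 90°·cos 58°, −sin 58°).
n = v₁ × v₂ = (0.361, 0.062, 0.226) (taken with n_z > 0).
True dip = arccos(n_z / |n|) = arccos(0.5243) = 58.4°.
Dip direction = atan2(0.361, 0.062) = 80° (azimuth of n's horizontal projection).

true dip 58°, dip direction 080°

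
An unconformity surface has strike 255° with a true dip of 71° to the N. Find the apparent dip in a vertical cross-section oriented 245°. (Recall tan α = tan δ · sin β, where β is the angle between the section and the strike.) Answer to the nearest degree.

27°

The strike is 255° and the section trends 245°; the acute angle between them is β = 10°.
tan α = tan 71° × sin 10° = 2.9042 × 0.1736 = 0.5043
apparent dip = arctan 0.5043 = 26.76°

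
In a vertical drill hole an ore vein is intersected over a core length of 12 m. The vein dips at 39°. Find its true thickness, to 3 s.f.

9.33 m

True thickness t = h · cos(dip) = 12 × cos 39°
t = 12 × 0.7771 = 9.326 m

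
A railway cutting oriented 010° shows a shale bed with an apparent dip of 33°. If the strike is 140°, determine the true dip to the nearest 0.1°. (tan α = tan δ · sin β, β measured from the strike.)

40.3°

The section is 50° from the strike.
tan(true dip) = tan 33° / sin 50° = 0.8477
δ = arctan(0.8477) = 40.29°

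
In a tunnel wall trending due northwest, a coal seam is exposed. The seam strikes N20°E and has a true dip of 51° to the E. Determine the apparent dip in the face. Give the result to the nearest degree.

48°

The strike is N20°E and the section trends due northwest; the acute angle between them is β = 65°.
tan α = tan 51° × sin 65° = 1.2349 × 0.9063 = 1.1192
apparent dip = arctan 1.1192 = 48.22°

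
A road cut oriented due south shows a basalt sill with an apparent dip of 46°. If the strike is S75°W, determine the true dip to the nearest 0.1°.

β = acute angle between strike S75°W and section due south = 75°.
tan δ = tan α / sin β = tan 46° / sin 75° = 1.0355 / 0.9659 = 1.0721
δ = arctan(1.0721) = 46.99°

47.0°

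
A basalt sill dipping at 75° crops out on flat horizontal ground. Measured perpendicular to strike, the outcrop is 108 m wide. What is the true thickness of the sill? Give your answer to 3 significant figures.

104 m

True thickness t = w · sin(dip) = 108 × sin 75°
t = 108 × 0.9659 = 104.320 m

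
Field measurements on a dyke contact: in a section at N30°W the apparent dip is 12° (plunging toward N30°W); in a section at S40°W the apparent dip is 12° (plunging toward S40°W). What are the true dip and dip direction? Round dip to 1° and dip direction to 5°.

true dip 20°, dip direction 275°

The two traces are lines in the plane: v₁ = (sin 330°·cos 12°, cos 330°·cos 12°, −sin 12°), v₂ = (sin 220°·cos 12°, cos 220°·cos 12°, −sin 12°).
The plane normal is n = v₁ × v₂ ∝ (-0.332, 0.029, 0.899).
True dip = arccos(n_z / |n|) = arccos(0.9377) = 20.3°.
The horizontal component of n points toward azimuth atan2(n_x, n_y) = 275°, the dip direction.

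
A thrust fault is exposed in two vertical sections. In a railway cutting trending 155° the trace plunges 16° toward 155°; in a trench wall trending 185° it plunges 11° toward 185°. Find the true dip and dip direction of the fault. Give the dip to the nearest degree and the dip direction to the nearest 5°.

Each apparent-dip line lies in the plane. As unit vectors (x east, y north, z up), v₁ plunges 16°→155° and v₂ plunges 11°→185°.
n = v₁ × v₂ = (0.103, -0.101, 0.472) (taken with n_z > 0).
tan δ = √(n_x²+n_y²)/n_z = 0.145/0.472, so δ = 17.0°.
Dip direction = azimuth of (n_x, n_y) = atan2(0.103, -0.101) = 134°.

true dip 17°, dip direction 135°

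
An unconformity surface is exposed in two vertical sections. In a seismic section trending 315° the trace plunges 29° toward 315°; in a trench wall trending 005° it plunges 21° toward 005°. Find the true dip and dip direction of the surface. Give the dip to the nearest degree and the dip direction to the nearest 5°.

true dip 29°, dip direction 320°

Each apparent-dip line lies in the plane. As unit vectors (x east, y north, z up), v₁ plunges 29°→315° and v₂ plunges 21°→005°.
The plane normal is n = v₁ × v₂ ∝ (-0.229, 0.261, 0.625).
True dip = arccos(n_z / |n|) = arccos(0.8742) = 29.1°.
The horizontal component of n points toward azimuth atan2(n_x, n_y) = 319°, the dip direction.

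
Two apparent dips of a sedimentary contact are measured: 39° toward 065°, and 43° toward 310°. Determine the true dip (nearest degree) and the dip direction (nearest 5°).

Represent each trace as a vector plunging at its apparent dip toward its trend (east-north-up frame): v₁ = (0.704, 0.328, -0.629), v₂ = (-0.560, 0.470, -0.682).
Cross product v₁ × v₂ gives the pole to the plane: n ∝ (0.072, 0.833, 0.515).
Dip δ = arctan(|n_h|/n_z) = arctan(0.836/0.515) = 58.4°.
Dip direction = azimuth of (n_x, n_y) = atan2(0.072, 0.833) = 5°.

true dip 58°, dip direction 005°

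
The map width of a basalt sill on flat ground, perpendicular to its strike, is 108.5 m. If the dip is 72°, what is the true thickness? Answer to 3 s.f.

True thickness t = w · sin(dip) = 108.5 × sin 72°
t = 108.5 × 0.9511 = 103.190 m

103 m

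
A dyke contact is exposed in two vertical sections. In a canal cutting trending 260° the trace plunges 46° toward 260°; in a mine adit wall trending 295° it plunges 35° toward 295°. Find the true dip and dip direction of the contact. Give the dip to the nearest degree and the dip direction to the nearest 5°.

Each apparent-dip line lies in the plane. As unit vectors (x east, y north, z up), v₁ plunges 46°→260° and v₂ plunges 35°→295°.
n = v₁ × v₂ = (-0.318, -0.142, 0.326) (taken with n_z > 0).
tan δ = √(n_x²+n_y²)/n_z = 0.348/0.326, so δ = 46.9°.
The horizontal component of n points toward azimuth atan2(n_x, n_y) = 246°, the dip direction.

true dip 47°, dip direction 245°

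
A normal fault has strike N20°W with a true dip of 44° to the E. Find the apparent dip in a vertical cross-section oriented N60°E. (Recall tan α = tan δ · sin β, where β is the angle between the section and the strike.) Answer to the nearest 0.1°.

The section lies 80° from the strike.
tan α = tan 44° × sin 80° = 0.9657 × 0.9848 = 0.9510
α = arctan(0.9510) = 43.56°

43.6°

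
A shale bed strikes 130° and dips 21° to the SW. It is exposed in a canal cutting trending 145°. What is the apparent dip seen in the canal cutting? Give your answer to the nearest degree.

The strike is 130° and the section trends 145°; the acute angle between them is β = 15°.
tan(apparent dip) = tan 21° · sin 15° = 0.0994
apparent dip = arctan 0.0994 = 5.67°

6°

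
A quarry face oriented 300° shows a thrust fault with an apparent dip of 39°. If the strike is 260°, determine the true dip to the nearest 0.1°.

β = acute angle between strike 260° and section 300° = 40°.
tan δ = tan α / sin β = tan 39° / sin 40° = 0.8098 / 0.6428 = 1.2598
δ = arctan(1.2598) = 51.56°

51.6°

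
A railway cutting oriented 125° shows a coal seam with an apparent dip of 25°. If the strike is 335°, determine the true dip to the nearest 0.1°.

43.0°

β = acute angle between strike 335° and section 125° = 30°.
tan δ = tan α / sin β = tan 25° / sin 30° = 0.4663 / 0.5000 = 0.9326
true dip = arctan 0.9326 = 43.00°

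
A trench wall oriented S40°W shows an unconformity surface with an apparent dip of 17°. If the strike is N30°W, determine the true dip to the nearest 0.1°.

β = acute angle between strike N30°W and section S40°W = 70°.
tan(true dip) = tan 17° / sin 70° = 0.3254
true dip = arctan 0.3254 = 18.02°

18.0°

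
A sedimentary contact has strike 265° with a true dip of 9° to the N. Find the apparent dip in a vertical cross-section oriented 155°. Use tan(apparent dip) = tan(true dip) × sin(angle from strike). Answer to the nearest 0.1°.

8.5°

Angle between strike (265°) and section (155°): β = 70°.
tan α = tan 9° × sin 70° = 0.1584 × 0.9397 = 0.1488
apparent dip = arctan 0.1488 = 8.47°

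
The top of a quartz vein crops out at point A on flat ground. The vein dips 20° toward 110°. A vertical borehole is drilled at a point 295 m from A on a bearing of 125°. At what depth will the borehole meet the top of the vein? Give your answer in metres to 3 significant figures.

The hole lies 15° from the dip direction, so the down-dip offset is 295 × cos 15° = 284.95 m.
Depth = down-dip offset × tan(dip) = 284.95 × tan 20° = 284.95 × 0.3640
Depth = 103.71 m

104 m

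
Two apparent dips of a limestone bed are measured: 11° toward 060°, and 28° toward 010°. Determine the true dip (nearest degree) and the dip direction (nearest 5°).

The two traces are lines in the plane: v₁ = (sin 60°·cos 11°, cos 60°·cos 11°, −sin 11°), v₂ = (sin 10°·cos 28°, cos 10°·cos 28°, −sin 28°).
Cross product v₁ × v₂ gives the pole to the plane: n ∝ (-0.065, 0.370, 0.664).
tan δ = √(n_x²+n_y²)/n_z = 0.375/0.664, so δ = 29.5°.
Dip direction = atan2(-0.065, 0.370) = 350° (azimuth of n's horizontal projection).

true dip 29°, dip direction 350°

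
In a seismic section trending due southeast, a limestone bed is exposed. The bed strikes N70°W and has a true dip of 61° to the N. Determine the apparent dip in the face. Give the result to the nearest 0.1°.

37.3°

Angle between strike (N70°W) and section (due southeast): β = 25°.
tan(apparent dip) = tan 61° · sin 25° = 0.7624
apparent dip = arctan 0.7624 = 37.32°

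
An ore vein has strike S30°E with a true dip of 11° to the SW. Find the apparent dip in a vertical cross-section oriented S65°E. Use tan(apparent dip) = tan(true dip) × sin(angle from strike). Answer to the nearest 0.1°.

6.4°

The section lies 35° from the strike.
tan(apparent dip) = tan 11° · sin 35° = 0.1115
apparent dip = arctan 0.1115 = 6.36°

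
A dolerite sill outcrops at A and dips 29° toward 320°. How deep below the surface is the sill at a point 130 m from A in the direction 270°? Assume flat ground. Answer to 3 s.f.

46.3 m

The hole lies 50° from the dip direction, so the down-dip offset is 130 × cos 50° = 83.56 m.
Depth = down-dip offset × tan(dip) = 83.56 × tan 29° = 83.56 × 0.5543
Depth = 46.32 m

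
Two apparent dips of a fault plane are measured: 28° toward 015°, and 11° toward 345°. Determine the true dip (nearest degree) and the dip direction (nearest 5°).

The two traces are lines in the plane: v₁ = (sin 15°·cos 28°, cos 15°·cos 28°, −sin 28°), v₂ = (sin 345°·cos 11°, cos 345°·cos 11°, −sin 11°).
n = v₁ × v₂ = (0.282, 0.163, 0.433) (taken with n_z > 0).
Dip δ = arctan(|n_h|/n_z) = arctan(0.326/0.433) = 37.0°.
Dip direction = azimuth of (n_x, n_y) = atan2(0.282, 0.163) = 60°.

true dip 37°, dip direction 060°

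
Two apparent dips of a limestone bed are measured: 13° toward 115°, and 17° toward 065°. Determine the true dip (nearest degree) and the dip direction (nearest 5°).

true dip 17°, dip direction 075°

Each apparent-dip line lies in the plane. As unit vectors (x east, y north, z up), v₁ plunges 13°→115° and v₂ plunges 17°→065°.
The plane normal is n = v₁ × v₂ ∝ (0.211, 0.063, 0.714).
tan δ = √(n_x²+n_y²)/n_z = 0.221/0.714, so δ = 17.2°.
Dip direction = azimuth of (n_x, n_y) = atan2(0.211, 0.063) = 73°.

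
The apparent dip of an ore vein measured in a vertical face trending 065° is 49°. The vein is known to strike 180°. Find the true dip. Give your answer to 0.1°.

51.8°

β = acute angle between strike 180° and section 065° = 65°.
tan δ = tan α / sin β = tan 49° / sin 65° = 1.1504 / 0.9063 = 1.2693
true dip = arctan 1.2693 = 51.77°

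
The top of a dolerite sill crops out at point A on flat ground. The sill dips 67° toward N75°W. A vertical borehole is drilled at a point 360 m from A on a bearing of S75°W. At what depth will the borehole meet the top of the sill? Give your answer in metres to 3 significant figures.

734 m

The hole lies 30° from the dip direction, so the down-dip offset is 360 × cos 30° = 311.77 m.
Depth = down-dip offset × tan(dip) = 311.77 × tan 67° = 311.77 × 2.3559
Depth = 734.48 m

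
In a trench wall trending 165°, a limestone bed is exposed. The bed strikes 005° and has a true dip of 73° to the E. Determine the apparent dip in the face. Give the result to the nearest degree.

The section lies 20° from the strike.
tan(apparent dip) = tan 73° · sin 20° = 1.1187
α = arctan(1.1187) = 48.21°

48°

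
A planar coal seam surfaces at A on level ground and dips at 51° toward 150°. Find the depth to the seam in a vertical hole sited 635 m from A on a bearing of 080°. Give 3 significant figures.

268 m

The hole lies 70° from the dip direction, so the down-dip offset is 635 × cos 70° = 217.18 m.
Depth = down-dip offset × tan(dip) = 217.18 × tan 51° = 217.18 × 1.2349
Depth = 268.20 m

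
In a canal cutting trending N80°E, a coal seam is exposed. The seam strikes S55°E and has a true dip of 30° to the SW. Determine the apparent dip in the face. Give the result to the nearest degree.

22°

The strike is S55°E and the section trends N80°E; the acute angle between them is β = 45°.
tan(apparent dip) = tan 30° · sin 45° = 0.4082
apparent dip = arctan 0.4082 = 22.21°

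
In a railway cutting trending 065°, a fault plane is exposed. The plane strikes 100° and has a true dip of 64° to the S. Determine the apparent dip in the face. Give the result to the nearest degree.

The section lies 35° from the strike.
tan(apparent dip) = tan 64° · sin 35° = 1.1760
apparent dip = arctan 1.1760 = 49.62°

50°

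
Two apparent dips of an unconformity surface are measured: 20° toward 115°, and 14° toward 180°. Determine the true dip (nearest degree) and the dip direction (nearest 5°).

The two traces are lines in the plane: v₁ = (sin 115°·cos 20°, cos 115°·cos 20°, −sin 20°), v₂ = (sin 180°·cos 14°, cos 180°·cos 14°, −sin 14°).
Cross product v₁ × v₂ gives the pole to the plane: n ∝ (0.236, -0.206, 0.826).
Dip δ = arctan(|n_h|/n_z) = arctan(0.313/0.826) = 20.8°.
Dip direction = azimuth of (n_x, n_y) = atan2(0.236, -0.206) = 131°.

true dip 21°, dip direction 130°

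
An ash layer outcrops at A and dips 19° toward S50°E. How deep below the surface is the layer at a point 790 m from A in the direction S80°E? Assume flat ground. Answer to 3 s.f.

The hole lies 30° from the dip direction, so the down-dip offset is 790 × cos 30° = 684.16 m.
Depth = down-dip offset × tan(dip) = 684.16 × tan 19° = 684.16 × 0.3443
Depth = 235.58 m

236 m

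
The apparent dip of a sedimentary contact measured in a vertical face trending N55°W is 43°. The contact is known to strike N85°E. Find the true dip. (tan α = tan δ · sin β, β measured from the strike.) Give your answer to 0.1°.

55.4°

β = acute angle between strike N85°E and section N55°W = 40°.
tan(true dip) = tan 43° / sin 40° = 1.4507
δ = arctan(1.4507) = 55.42°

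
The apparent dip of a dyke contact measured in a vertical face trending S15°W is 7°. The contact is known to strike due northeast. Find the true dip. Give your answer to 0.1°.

The section is 30° from the strike.
tan δ = tan α / sin β = tan 7° / sin 30° = 0.1228 / 0.5000 = 0.2456
true dip = arctan 0.2456 = 13.80°

13.8°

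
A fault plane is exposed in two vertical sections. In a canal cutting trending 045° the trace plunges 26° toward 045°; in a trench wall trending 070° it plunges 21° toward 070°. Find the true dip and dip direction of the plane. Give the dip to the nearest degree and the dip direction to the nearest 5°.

Represent each trace as a vector plunging at its apparent dip toward its trend (east-north-up frame): v₁ = (0.636, 0.636, -0.438), v₂ = (0.877, 0.319, -0.358).
n = v₁ × v₂ = (0.088, 0.157, 0.355) (taken with n_z > 0).
True dip = arccos(n_z / |n|) = arccos(0.8920) = 26.9°.
Dip direction = atan2(0.088, 0.157) = 29° (azimuth of n's horizontal projection).

true dip 27°, dip direction 030°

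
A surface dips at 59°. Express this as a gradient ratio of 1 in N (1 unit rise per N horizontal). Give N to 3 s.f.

1 : N means tan θ = 1/N, so N = 1/tan 59° = 1/1.6643

1 in 0.601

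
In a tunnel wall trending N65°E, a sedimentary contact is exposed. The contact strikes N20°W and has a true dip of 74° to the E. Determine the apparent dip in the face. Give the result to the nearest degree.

The strike is N20°W and the section trends N65°E; the acute angle between them is β = 85°.
tan(apparent dip) = tan 74° · sin 85° = 3.4741
α = arctan(3.4741) = 73.94°

74°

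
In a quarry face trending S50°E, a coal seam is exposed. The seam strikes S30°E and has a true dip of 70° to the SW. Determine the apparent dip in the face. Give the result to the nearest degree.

The section lies 20° from the strike.
tan α = tan 70° × sin 20° = 2.7475 × 0.3420 = 0.9397
α = arctan(0.9397) = 43.22°

43°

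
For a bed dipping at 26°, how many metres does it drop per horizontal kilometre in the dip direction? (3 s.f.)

drop per km = 1000 × tan 26° = 1000 × 0.4877

488 m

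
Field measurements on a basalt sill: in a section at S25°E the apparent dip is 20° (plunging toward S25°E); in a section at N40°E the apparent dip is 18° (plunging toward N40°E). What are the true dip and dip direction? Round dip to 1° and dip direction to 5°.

Represent each trace as a vector plunging at its apparent dip toward its trend (east-north-up frame): v₁ = (0.397, -0.852, -0.342), v₂ = (0.611, 0.729, -0.309).
n = v₁ × v₂ = (0.512, -0.086, 0.810) (taken with n_z > 0).
Dip δ = arctan(|n_h|/n_z) = arctan(0.520/0.810) = 32.7°.
The horizontal component of n points toward azimuth atan2(n_x, n_y) = 100°, the dip direction.

true dip 33°, dip direction 100°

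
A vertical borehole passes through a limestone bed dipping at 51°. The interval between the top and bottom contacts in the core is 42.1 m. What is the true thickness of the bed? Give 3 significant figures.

26.5 m

True thickness t = h · cos(dip) = 42.1 × cos 51°
t = 42.1 × 0.6293 = 26.494 m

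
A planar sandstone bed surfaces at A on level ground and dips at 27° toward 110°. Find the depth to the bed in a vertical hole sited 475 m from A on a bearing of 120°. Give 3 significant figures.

238 m

The hole lies 10° from the dip direction, so the down-dip offset is 475 × cos 10° = 467.78 m.
Depth = down-dip offset × tan(dip) = 467.78 × tan 27° = 467.78 × 0.5095
Depth = 238.35 m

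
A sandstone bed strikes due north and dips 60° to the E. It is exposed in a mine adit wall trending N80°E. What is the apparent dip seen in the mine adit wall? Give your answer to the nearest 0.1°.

The section lies 80° from the strike.
tan(apparent dip) = tan 60° · sin 80° = 1.7057
apparent dip = arctan 1.7057 = 59.62°

59.6°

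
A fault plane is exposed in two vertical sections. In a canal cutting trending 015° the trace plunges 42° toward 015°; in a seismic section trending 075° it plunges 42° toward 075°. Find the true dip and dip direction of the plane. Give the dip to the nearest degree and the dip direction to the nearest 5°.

true dip 46°, dip direction 045°

Represent each trace as a vector plunging at its apparent dip toward its trend (east-north-up frame): v₁ = (0.192, 0.718, -0.669), v₂ = (0.718, 0.192, -0.669).
The plane normal is n = v₁ × v₂ ∝ (0.352, 0.352, 0.478).
Dip δ = arctan(|n_h|/n_z) = arctan(0.497/0.478) = 46.1°.
Dip direction = atan2(0.352, 0.352) = 45° (azimuth of n's horizontal projection).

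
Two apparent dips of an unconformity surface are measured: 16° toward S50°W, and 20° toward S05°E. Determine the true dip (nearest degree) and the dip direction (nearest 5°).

Each apparent-dip line lies in the plane. As unit vectors (x east, y north, z up), v₁ plunges 16°→S50°W and v₂ plunges 20°→S05°E.
n = v₁ × v₂ = (-0.047, -0.274, 0.740) (taken with n_z > 0).
True dip = arccos(n_z / |n|) = arccos(0.9360) = 20.6°.
Dip direction = azimuth of (n_x, n_y) = atan2(-0.047, -0.274) = 190°.

true dip 21°, dip direction 190°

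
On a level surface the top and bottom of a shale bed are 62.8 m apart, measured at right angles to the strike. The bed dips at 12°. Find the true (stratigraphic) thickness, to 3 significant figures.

True thickness t = w · sin(dip) = 62.8 × sin 12°
t = 62.8 × 0.2079 = 13.057 m

13.1 m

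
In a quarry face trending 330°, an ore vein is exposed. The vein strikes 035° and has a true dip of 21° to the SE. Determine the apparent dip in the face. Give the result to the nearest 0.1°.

Angle between strike (035°) and section (330°): β = 65°.
tan(apparent dip) = tan 21° · sin 65° = 0.3479
apparent dip = arctan 0.3479 = 19.18°

19.2°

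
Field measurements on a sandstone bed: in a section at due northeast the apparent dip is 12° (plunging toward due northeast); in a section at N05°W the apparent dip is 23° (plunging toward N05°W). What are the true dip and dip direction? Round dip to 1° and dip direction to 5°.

true dip 23°, dip direction 345°

The two traces are lines in the plane: v₁ = (sin 45°·cos 12°, cos 45°·cos 12°, −sin 12°), v₂ = (sin 355°·cos 23°, cos 355°·cos 23°, −sin 23°).
The plane normal is n = v₁ × v₂ ∝ (-0.080, 0.287, 0.690).
tan δ = √(n_x²+n_y²)/n_z = 0.298/0.690, so δ = 23.4°.
Dip direction = atan2(-0.080, 0.287) = 344° (azimuth of n's horizontal projection).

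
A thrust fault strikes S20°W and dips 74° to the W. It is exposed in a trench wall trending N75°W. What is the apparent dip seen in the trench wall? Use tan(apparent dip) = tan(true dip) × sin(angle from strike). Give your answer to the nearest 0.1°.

The strike is S20°W and the section trends N75°W; the acute angle between them is β = 85°.
tan(apparent dip) = tan 74° · sin 85° = 3.4741
α = arctan(3.4741) = 73.94°

73.9°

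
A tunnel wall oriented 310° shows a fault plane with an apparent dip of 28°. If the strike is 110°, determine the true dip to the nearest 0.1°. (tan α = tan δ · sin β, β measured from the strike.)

β = acute angle between strike 110° and section 310° = 20°.
tan(true dip) = tan 28° / sin 20° = 1.5546
δ = arctan(1.5546) = 57.25°

57.2°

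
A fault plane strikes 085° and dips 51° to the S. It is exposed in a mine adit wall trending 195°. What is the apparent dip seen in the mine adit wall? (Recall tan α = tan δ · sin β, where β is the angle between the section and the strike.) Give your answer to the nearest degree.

The section lies 70° from the strike.
tan(apparent dip) = tan 51° · sin 70° = 1.1604
α = arctan(1.1604) = 49.25°

49°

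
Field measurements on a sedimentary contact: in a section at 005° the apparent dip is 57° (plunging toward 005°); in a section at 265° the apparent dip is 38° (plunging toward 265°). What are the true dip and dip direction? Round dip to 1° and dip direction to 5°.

The two traces are lines in the plane: v₁ = (sin 5°·cos 57°, cos 5°·cos 57°, −sin 57°), v₂ = (sin 265°·cos 38°, cos 265°·cos 38°, −sin 38°).
The plane normal is n = v₁ × v₂ ∝ (-0.392, 0.688, 0.423).
True dip = arccos(n_z / |n|) = arccos(0.4711) = 61.9°.
The horizontal component of n points toward azimuth atan2(n_x, n_y) = 330°, the dip direction.

true dip 62°, dip direction 330°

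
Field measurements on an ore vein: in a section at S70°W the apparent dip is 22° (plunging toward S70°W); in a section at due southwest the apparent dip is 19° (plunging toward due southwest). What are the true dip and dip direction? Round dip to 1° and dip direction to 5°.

The two traces are lines in the plane: v₁ = (sin 250°·cos 22°, cos 250°·cos 22°, −sin 22°), v₂ = (sin 225°·cos 19°, cos 225°·cos 19°, −sin 19°).
The plane normal is n = v₁ × v₂ ∝ (-0.147, -0.033, 0.370).
Dip δ = arctan(|n_h|/n_z) = arctan(0.151/0.370) = 22.2°.
Dip direction = atan2(-0.147, -0.033) = 257° (azimuth of n's horizontal projection).

true dip 22°, dip direction 255°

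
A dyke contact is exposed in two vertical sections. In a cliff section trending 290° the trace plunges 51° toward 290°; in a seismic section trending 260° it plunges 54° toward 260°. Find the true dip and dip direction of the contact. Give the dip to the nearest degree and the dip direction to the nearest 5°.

Each apparent-dip line lies in the plane. As unit vectors (x east, y north, z up), v₁ plunges 51°→290° and v₂ plunges 54°→260°.
The plane normal is n = v₁ × v₂ ∝ (-0.253, -0.029, 0.185).
Dip δ = arctan(|n_h|/n_z) = arctan(0.255/0.185) = 54.1°.
Dip direction = azimuth of (n_x, n_y) = atan2(-0.253, -0.029) = 264°.

true dip 54°, dip direction 265°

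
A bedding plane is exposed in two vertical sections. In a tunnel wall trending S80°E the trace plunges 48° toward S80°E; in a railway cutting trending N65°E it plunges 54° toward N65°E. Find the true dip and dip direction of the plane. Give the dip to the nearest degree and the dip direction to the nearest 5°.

true dip 54°, dip direction 065°

The two traces are lines in the plane: v₁ = (sin 100°·cos 48°, cos 100°·cos 48°, −sin 48°), v₂ = (sin 65°·cos 54°, cos 65°·cos 54°, −sin 54°).
n = v₁ × v₂ = (0.279, 0.137, 0.226) (taken with n_z > 0).
True dip = arccos(n_z / |n|) = arccos(0.5877) = 54.0°.
Dip direction = atan2(0.279, 0.137) = 64° (azimuth of n's horizontal projection).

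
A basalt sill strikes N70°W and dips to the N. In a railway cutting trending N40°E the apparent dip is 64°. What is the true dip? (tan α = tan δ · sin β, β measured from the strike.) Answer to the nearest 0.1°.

The section is 70° from the strike.
tan(true dip) = tan 64° / sin 70° = 2.1819
true dip = arctan 2.1819 = 65.38°

65.4°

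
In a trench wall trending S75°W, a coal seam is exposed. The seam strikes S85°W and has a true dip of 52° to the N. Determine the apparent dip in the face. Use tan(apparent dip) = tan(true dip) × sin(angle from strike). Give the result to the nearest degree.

13°

Angle between strike (S85°W) and section (S75°W): β = 10°.
tan α = tan 52° × sin 10° = 1.2799 × 0.1736 = 0.2223
α = arctan(0.2223) = 12.53°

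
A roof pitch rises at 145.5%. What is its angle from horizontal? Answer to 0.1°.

tan θ = 145.5/100 = 1.4550
θ = arctan(1.4550) = 55.50°

55.5°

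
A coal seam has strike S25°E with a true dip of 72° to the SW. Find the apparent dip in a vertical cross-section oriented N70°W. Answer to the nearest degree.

The strike is S25°E and the section trends N70°W; the acute angle between them is β = 45°.
tan(apparent dip) = tan 72° · sin 45° = 2.1763
α = arctan(2.1763) = 65.32°

65°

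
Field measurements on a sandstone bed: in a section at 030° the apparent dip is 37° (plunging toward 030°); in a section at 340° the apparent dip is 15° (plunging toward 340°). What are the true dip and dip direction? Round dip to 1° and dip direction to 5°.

The two traces are lines in the plane: v₁ = (sin 30°·cos 37°, cos 30°·cos 37°, −sin 37°), v₂ = (sin 340°·cos 15°, cos 340°·cos 15°, −sin 15°).
n = v₁ × v₂ = (0.367, 0.302, 0.591) (taken with n_z > 0).
Dip δ = arctan(|n_h|/n_z) = arctan(0.476/0.591) = 38.8°.
Dip direction = azimuth of (n_x, n_y) = atan2(0.367, 0.302) = 51°.

true dip 39°, dip direction 050°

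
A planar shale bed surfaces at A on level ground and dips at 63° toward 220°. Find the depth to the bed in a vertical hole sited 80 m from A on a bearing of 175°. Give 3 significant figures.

111 m

The hole lies 45° from the dip direction, so the down-dip offset is 80 × cos 45° = 56.57 m.
Depth = down-dip offset × tan(dip) = 56.57 × tan 63° = 56.57 × 1.9626
Depth = 111.02 m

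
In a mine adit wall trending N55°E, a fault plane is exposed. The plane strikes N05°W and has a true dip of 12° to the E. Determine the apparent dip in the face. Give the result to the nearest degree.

The strike is N05°W and the section trends N55°E; the acute angle between them is β = 60°.
tan(apparent dip) = tan 12° · sin 60° = 0.1841
apparent dip = arctan 0.1841 = 10.43°

10°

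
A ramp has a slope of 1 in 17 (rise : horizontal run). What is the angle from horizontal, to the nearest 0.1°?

3.4°

tan θ = 1/17 = 0.0588
θ = arctan(0.0588) = 3.37°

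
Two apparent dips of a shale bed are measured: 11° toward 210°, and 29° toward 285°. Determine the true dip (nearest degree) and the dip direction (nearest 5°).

true dip 29°, dip direction 280°

The two traces are lines in the plane: v₁ = (sin 210°·cos 11°, cos 210°·cos 11°, −sin 11°), v₂ = (sin 285°·cos 29°, cos 285°·cos 29°, −sin 29°).
n = v₁ × v₂ = (-0.455, 0.077, 0.829) (taken with n_z > 0).
Dip δ = arctan(|n_h|/n_z) = arctan(0.462/0.829) = 29.1°.
The horizontal component of n points toward azimuth atan2(n_x, n_y) = 280°, the dip direction.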